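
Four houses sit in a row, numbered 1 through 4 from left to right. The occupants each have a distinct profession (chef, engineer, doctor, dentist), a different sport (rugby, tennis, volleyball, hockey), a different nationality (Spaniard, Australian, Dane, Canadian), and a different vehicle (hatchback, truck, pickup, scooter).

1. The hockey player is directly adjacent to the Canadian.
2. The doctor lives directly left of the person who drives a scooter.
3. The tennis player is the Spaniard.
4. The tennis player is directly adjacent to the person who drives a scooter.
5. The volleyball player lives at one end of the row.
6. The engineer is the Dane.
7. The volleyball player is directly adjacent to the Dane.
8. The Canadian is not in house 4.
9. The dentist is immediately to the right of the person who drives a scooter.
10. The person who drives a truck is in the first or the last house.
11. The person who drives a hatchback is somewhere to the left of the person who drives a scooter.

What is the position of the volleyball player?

The dentist is narrowed to house 3 or 4; consider each.
Placing it in house 4 leads to a contradiction, so it's in house 3.
Clue 9: the person who drives a scooter is in house 2.
The person who drives a hatchback is in house 1 (clue 11).
That leaves chef as the profession for house 4.
So house 3 gets pickup for vehicle.
House 4's vehicle must be truck (nothing else left).
From clue 2, the doctor must be in house 1.
From clue 6, the Dane must be in house 2.
The volleyball player is in house 1 (clue 7).
The only profession still possible for house 2 is engineer.
From clue 3, the Spaniard must be in house 3.
House 3 sport: only tennis fits.
House 1 nationality: only Canadian fits.
House 4 nationality: only Australian fits.
Clue 1: the hockey player is in house 2.
That leaves rugby as the sport for house 4.
So: house 1 = doctor/volleyball/Canadian/hatchback, house 2 = engineer/hockey/Dane/scooter, house 3 = dentist/tennis/Spaniard/pickup, house 4 = chef/rugby/Australian/truck.

1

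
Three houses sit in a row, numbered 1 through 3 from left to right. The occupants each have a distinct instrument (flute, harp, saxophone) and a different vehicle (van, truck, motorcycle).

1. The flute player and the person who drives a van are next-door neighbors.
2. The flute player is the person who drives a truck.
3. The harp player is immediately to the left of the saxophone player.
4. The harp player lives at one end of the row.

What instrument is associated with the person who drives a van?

The harp player is in house 1 (clue 4).
The saxophone player is in house 2 (clue 3).
The only instrument still possible for house 3 is flute.
The person who drives a van is in house 2 (clue 1).
The person who drives a truck is in house 3 (clue 2).
So house 1 gets motorcycle for vehicle.
So: house 1 = harp/motorcycle, house 2 = saxophone/van, house 3 = flute/truck.

saxophone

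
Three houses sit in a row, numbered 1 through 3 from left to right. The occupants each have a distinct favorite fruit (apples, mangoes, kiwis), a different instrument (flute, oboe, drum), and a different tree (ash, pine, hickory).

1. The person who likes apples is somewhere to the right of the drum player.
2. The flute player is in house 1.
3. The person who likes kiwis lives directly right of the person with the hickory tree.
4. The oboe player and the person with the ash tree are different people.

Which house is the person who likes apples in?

3

By clue 2, the flute player is in house 1.
That leaves mangoes as the favorite fruit for house 1.
House 2 instrument: only drum fits.
That leaves oboe as the instrument for house 3.
Clue 1 places the person who likes apples in house 3.
So house 2 gets kiwis for favorite fruit.
House 3 tree: only pine fits.
The person with the hickory tree is in house 1 (clue 3).
That leaves ash as the tree for house 2.
So: house 1 = mangoes/flute/hickory, house 2 = kiwis/drum/ash, house 3 = apples/oboe/pine.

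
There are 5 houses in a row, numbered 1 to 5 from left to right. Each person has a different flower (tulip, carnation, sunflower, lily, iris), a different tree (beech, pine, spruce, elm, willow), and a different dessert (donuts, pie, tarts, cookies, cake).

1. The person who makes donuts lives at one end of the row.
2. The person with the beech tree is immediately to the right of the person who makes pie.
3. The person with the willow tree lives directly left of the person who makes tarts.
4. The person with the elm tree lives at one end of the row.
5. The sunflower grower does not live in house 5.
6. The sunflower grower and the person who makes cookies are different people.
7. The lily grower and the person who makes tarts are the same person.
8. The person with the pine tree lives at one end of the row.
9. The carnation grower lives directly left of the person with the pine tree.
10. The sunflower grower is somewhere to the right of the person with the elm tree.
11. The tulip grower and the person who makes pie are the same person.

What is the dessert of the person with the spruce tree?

By clue 9, the carnation grower is in house 4.
From clue 9, the person with the pine tree must be in house 5.
From clue 10, the person with the elm tree must be in house 1.
The lily grower is narrowed to house 3 or 5; consider each.
Placing it in house 3 leads to a contradiction, so it's in house 5.
The person who makes tarts is in house 5 (clue 7).
The person with the willow tree is in house 4 (clue 3).
That leaves donuts as the dessert for house 1.
By clue 2, the person with the beech tree is in house 3.
Clue 2: the person who makes pie is in house 2.
The tulip grower is in house 2 (clue 11).
That leaves iris as the flower for house 1.
That leaves sunflower as the flower for house 3.
So house 2 gets spruce for tree.
By clue 6, the person who makes cookies is in house 4.
House 3 dessert: only cake fits.
So: house 1 = iris/elm/donuts, house 2 = tulip/spruce/pie, house 3 = sunflower/beech/cake, house 4 = carnation/willow/cookies, house 5 = lily/pine/tarts.

pie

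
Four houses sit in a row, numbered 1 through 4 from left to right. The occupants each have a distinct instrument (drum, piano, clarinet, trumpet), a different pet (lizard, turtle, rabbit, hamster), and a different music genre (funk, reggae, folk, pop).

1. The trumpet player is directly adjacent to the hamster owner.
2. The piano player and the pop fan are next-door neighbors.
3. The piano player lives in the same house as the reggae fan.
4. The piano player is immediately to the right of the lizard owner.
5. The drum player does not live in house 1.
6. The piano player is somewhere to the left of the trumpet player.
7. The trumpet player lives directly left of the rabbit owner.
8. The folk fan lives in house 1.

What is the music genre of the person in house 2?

reggae

From clue 7, the trumpet player must be in house 3.
Clue 7: the rabbit owner is in house 4.
Clue 8: the folk fan is in house 1.
House 1's instrument must be clarinet (nothing else left).
House 4 instrument: only drum fits.
The hamster owner is in house 2 (clue 1).
Clue 2 places the pop fan in house 3.
The reggae fan is in house 2 (clue 3).
Clue 4: the lizard owner is in house 1.
The only instrument still possible for house 2 is piano.
House 3's pet must be turtle (nothing else left).
House 4's music genre must be funk (nothing else left).
So: house 1 = clarinet/lizard/folk, house 2 = piano/hamster/reggae, house 3 = trumpet/turtle/pop, house 4 = drum/rabbit/funk.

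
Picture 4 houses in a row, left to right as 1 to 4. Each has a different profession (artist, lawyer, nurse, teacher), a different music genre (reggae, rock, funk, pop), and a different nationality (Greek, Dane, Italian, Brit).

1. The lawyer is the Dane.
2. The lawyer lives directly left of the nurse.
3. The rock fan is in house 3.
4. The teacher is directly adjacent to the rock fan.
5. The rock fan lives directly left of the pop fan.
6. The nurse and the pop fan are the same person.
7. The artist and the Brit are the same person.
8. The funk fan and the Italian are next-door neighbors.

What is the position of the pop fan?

4

Clue 3: the rock fan is in house 3.
The pop fan is in house 4 (clue 5).
The nurse is in house 4 (clue 6).
So house 2 gets teacher for profession.
By clue 2, the lawyer is in house 3.
House 1's profession must be artist (nothing else left).
That leaves Greek as the nationality for house 4.
The Dane is in house 3 (clue 1).
Clue 7 places the Brit in house 1.
The only nationality still possible for house 2 is Italian.
By clue 8, the funk fan is in house 1.
House 2's music genre must be reggae (nothing else left).
So: house 1 = artist/funk/Brit, house 2 = teacher/reggae/Italian, house 3 = lawyer/rock/Dane, house 4 = nurse/pop/Greek.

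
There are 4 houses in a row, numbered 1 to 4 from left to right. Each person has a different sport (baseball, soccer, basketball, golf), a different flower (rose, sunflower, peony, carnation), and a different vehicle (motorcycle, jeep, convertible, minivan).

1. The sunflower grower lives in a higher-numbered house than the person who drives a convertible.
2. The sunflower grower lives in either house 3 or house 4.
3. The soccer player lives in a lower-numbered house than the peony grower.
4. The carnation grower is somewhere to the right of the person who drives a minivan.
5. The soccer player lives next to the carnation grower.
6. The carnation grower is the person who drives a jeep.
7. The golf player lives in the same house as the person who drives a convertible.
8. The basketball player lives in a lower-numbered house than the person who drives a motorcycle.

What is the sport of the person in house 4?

baseball

House 4 sport: only baseball fits.
The only flower still possible for house 1 is rose.
The sunflower grower is narrowed to house 3 or 4; consider each.
Placing it in house 3 leads to a contradiction, so it's in house 4.
So house 4 gets motorcycle for vehicle.
The soccer player is narrowed to house 1 or 2; consider each.
Placing it in house 2 leads to a contradiction, so it's in house 1.
The carnation grower is in house 2 (clue 5).
The person who drives a jeep is in house 2 (clue 6).
House 3 flower: only peony fits.
That leaves minivan as the vehicle for house 1.
That leaves convertible as the vehicle for house 3.
By clue 7, the golf player is in house 3.
House 2 sport: only basketball fits.
So: house 1 = soccer/rose/minivan, house 2 = basketball/carnation/jeep, house 3 = golf/peony/convertible, house 4 = baseball/sunflower/motorcycle.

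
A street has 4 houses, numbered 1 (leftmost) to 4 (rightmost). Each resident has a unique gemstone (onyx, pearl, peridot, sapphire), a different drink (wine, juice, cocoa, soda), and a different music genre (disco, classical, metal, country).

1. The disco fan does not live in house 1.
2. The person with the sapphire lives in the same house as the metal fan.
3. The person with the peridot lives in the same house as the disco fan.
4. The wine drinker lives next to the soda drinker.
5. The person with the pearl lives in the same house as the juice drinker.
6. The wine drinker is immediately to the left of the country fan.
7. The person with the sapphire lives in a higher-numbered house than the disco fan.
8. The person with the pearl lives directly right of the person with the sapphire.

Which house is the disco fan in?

The person with the pearl is in house 4 (clue 8).
Clue 8 places the person with the sapphire in house 3.
The only gemstone still possible for house 1 is onyx.
House 2 gemstone: only peridot fits.
The metal fan is in house 3 (clue 2).
From clue 3, the disco fan must be in house 2.
The juice drinker is in house 4 (clue 5).
House 1 music genre: only classical fits.
That leaves country as the music genre for house 4.
From clue 6, the wine drinker must be in house 3.
From clue 4, the soda drinker must be in house 2.
House 1's drink must be cocoa (nothing else left).
So: house 1 = onyx/cocoa/classical, house 2 = peridot/soda/disco, house 3 = sapphire/wine/metal, house 4 = pearl/juice/country.

2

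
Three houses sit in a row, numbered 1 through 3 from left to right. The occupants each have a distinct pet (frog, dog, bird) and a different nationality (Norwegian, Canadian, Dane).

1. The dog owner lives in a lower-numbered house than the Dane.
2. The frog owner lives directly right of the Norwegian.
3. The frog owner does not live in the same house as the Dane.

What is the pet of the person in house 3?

bird

The dog owner is narrowed to house 1 or 2; consider each.
Placing it in house 2 leads to a contradiction, so it's in house 1.
The bird owner is narrowed to house 2 or 3; consider each.
Placing it in house 2 leads to a contradiction, so it's in house 3.
House 2 pet: only frog fits.
Clue 2: the Norwegian is in house 1.
By clue 3, the Dane is in house 3.
House 2's nationality must be Canadian (nothing else left).
So: house 1 = dog/Norwegian, house 2 = frog/Canadian, house 3 = bird/Dane.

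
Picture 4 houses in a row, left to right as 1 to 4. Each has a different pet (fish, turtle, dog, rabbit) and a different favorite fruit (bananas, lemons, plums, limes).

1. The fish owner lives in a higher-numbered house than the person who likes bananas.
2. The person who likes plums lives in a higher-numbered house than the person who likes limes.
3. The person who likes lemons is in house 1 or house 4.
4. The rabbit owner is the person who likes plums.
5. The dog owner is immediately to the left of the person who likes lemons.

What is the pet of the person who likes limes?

The dog owner is in house 3 (clue 5).
By clue 5, the person who likes lemons is in house 4.
House 1 pet: only turtle fits.
The rabbit owner is in house 2 (clue 4).
Clue 4 places the person who likes plums in house 2.
House 4's pet must be fish (nothing else left).
So house 1 gets limes for favorite fruit.
House 3's favorite fruit must be bananas (nothing else left).
So: house 1 = turtle/limes, house 2 = rabbit/plums, house 3 = dog/bananas, house 4 = fish/lemons.

turtle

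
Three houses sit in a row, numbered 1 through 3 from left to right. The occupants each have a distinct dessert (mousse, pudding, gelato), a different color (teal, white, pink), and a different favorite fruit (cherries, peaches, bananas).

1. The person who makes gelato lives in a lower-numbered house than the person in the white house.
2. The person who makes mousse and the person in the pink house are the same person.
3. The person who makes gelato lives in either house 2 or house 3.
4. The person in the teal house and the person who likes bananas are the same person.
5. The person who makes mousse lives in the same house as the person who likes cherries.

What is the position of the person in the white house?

3

The person who makes gelato is in house 2 (clue 3).
By clue 1, the person in the white house is in house 3.
That leaves pink as the color for house 1.
House 2 color: only teal fits.
The person who makes mousse is in house 1 (clue 2).
From clue 4, the person who likes bananas must be in house 2.
By clue 5, the person who likes cherries is in house 1.
That leaves pudding as the dessert for house 3.
House 3's favorite fruit must be peaches (nothing else left).
So: house 1 = mousse/pink/cherries, house 2 = gelato/teal/bananas, house 3 = pudding/white/peaches.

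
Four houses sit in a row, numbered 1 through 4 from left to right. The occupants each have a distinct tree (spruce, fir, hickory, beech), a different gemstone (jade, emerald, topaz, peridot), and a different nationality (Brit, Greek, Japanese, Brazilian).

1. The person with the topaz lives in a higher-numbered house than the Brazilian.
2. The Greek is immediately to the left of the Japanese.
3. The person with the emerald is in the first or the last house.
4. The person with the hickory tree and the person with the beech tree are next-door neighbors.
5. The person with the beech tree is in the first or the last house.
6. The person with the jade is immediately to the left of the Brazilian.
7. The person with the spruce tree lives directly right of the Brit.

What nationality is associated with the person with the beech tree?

That leaves Japanese as the nationality for house 4.
By clue 2, the Greek is in house 3.
That leaves Brit as the nationality for house 1.
House 2's nationality must be Brazilian (nothing else left).
The person with the jade is in house 1 (clue 6).
From clue 7, the person with the spruce tree must be in house 2.
House 3 tree: only hickory fits.
That leaves peridot as the gemstone for house 2.
The only gemstone still possible for house 3 is topaz.
House 4's gemstone must be emerald (nothing else left).
The person with the beech tree is in house 4 (clue 4).
House 1's tree must be fir (nothing else left).
So: house 1 = fir/jade/Brit, house 2 = spruce/peridot/Brazilian, house 3 = hickory/topaz/Greek, house 4 = beech/emerald/Japanese.

Japanese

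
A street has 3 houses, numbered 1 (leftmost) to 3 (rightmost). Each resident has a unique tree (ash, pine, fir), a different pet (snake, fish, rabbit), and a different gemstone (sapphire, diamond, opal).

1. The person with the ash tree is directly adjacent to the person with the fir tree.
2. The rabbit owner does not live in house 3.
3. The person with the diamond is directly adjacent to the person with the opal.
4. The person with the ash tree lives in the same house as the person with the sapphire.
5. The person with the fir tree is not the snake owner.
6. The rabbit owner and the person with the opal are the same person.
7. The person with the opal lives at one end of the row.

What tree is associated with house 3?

ash

Clue 7 places the person with the opal in house 1.
Clue 3 places the person with the diamond in house 2.
From clue 6, the rabbit owner must be in house 1.
So house 3 gets sapphire for gemstone.
Clue 4: the person with the ash tree is in house 3.
Clue 1 places the person with the fir tree in house 2.
By clue 5, the snake owner is in house 3.
House 1's tree must be pine (nothing else left).
That leaves fish as the pet for house 2.
So: house 1 = pine/rabbit/opal, house 2 = fir/fish/diamond, house 3 = ash/snake/sapphire.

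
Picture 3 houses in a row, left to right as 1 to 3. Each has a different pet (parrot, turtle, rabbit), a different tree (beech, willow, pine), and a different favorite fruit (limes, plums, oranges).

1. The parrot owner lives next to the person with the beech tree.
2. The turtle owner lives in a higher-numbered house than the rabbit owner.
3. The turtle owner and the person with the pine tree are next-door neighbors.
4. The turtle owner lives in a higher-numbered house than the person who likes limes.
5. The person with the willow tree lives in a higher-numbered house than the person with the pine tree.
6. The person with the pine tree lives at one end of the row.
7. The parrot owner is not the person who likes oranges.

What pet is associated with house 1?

Clue 6 places the person with the pine tree in house 1.
The turtle owner is in house 2 (clue 3).
By clue 4, the person who likes limes is in house 1.
House 1's pet must be rabbit (nothing else left).
House 3's pet must be parrot (nothing else left).
From clue 1, the person with the beech tree must be in house 2.
By clue 7, the person who likes oranges is in house 2.
House 3 tree: only willow fits.
That leaves plums as the favorite fruit for house 3.
So: house 1 = rabbit/pine/limes, house 2 = turtle/beech/oranges, house 3 = parrot/willow/plums.

rabbit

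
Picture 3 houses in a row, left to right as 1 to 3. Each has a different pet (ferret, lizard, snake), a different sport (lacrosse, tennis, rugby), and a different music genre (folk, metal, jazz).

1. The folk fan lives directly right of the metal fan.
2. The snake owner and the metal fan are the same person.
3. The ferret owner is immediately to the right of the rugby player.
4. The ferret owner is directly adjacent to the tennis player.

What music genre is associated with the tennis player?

The ferret owner is narrowed to house 2 or 3; consider each.
Placing it in house 3 leads to a contradiction, so it's in house 2.
From clue 3, the rugby player must be in house 1.
The only pet still possible for house 1 is snake.
House 3's pet must be lizard (nothing else left).
That leaves lacrosse as the sport for house 2.
That leaves tennis as the sport for house 3.
By clue 2, the metal fan is in house 1.
The folk fan is in house 2 (clue 1).
The only music genre still possible for house 3 is jazz.
So: house 1 = snake/rugby/metal, house 2 = ferret/lacrosse/folk, house 3 = lizard/tennis/jazz.

jazz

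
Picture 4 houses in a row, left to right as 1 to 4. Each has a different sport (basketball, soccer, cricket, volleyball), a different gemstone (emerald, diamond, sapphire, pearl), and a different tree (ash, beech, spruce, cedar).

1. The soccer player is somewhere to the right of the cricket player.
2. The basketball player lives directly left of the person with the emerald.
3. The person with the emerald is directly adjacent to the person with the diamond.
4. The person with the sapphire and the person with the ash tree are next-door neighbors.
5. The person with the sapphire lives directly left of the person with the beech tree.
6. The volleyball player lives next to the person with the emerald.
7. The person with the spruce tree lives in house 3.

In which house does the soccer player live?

The person with the spruce tree is in house 3 (clue 7).
So house 1 gets cedar for tree.
The person with the sapphire is narrowed to house 1 or 3; consider each.
Placing it in house 1 leads to a contradiction, so it's in house 3.
From clue 5, the person with the beech tree must be in house 4.
That leaves ash as the tree for house 2.
From clue 3, the person with the emerald must be in house 2.
The person with the diamond is in house 1 (clue 3).
The only sport still possible for house 4 is soccer.
House 4's gemstone must be pearl (nothing else left).
Clue 2 places the basketball player in house 1.
The only sport still possible for house 2 is cricket.
That leaves volleyball as the sport for house 3.
So: house 1 = basketball/diamond/cedar, house 2 = cricket/emerald/ash, house 3 = volleyball/sapphire/spruce, house 4 = soccer/pearl/beech.

4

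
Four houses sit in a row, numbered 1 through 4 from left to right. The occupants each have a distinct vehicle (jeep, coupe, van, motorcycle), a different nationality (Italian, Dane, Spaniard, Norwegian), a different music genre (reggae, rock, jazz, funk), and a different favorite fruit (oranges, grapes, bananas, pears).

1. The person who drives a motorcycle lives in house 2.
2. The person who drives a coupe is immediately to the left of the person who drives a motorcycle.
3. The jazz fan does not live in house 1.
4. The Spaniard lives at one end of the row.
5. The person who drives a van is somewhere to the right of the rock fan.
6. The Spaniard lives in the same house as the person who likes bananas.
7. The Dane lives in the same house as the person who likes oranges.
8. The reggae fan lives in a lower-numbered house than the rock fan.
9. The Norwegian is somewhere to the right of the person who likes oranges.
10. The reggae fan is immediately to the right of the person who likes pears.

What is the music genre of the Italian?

The person who drives a motorcycle is in house 2 (clue 1).
Clue 2 places the person who drives a coupe in house 1.
Clue 10: the reggae fan is in house 2.
Clue 10 places the person who likes pears in house 1.
So house 1 gets funk for music genre.
The only music genre still possible for house 3 is rock.
That leaves jazz as the music genre for house 4.
Clue 5: the person who drives a van is in house 4.
From clue 6, the Spaniard must be in house 4.
The only vehicle still possible for house 3 is jeep.
House 1's nationality must be Italian (nothing else left).
House 2 nationality: only Dane fits.
House 3 nationality: only Norwegian fits.
House 4's favorite fruit must be bananas (nothing else left).
Clue 7: the person who likes oranges is in house 2.
House 3's favorite fruit must be grapes (nothing else left).
So: house 1 = coupe/Italian/funk/pears, house 2 = motorcycle/Dane/reggae/oranges, house 3 = jeep/Norwegian/rock/grapes, house 4 = van/Spaniard/jazz/bananas.

funk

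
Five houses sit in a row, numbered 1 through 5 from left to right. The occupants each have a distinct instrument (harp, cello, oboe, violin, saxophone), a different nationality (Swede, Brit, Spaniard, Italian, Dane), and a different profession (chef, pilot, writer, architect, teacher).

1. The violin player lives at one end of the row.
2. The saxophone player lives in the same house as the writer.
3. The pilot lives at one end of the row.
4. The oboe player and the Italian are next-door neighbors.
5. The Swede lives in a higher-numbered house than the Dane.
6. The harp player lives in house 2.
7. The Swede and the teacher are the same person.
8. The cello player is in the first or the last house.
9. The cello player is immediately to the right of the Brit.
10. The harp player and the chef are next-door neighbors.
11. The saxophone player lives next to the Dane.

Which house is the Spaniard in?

Clue 6 places the harp player in house 2.
Clue 9 places the cello player in house 5.
By clue 9, the Brit is in house 4.
House 1's instrument must be violin (nothing else left).
House 1 nationality: only Spaniard fits.
House 2 profession: only architect fits.
So house 4 gets writer for profession.
From clue 2, the saxophone player must be in house 4.
From clue 11, the Dane must be in house 3.
So house 3 gets oboe for instrument.
House 2 nationality: only Italian fits.
The only nationality still possible for house 5 is Swede.
Clue 7: the teacher is in house 5.
House 3's profession must be chef (nothing else left).
House 1 profession: only pilot fits.
So: house 1 = violin/Spaniard/pilot, house 2 = harp/Italian/architect, house 3 = oboe/Dane/chef, house 4 = saxophone/Brit/writer, house 5 = cello/Swede/teacher.

1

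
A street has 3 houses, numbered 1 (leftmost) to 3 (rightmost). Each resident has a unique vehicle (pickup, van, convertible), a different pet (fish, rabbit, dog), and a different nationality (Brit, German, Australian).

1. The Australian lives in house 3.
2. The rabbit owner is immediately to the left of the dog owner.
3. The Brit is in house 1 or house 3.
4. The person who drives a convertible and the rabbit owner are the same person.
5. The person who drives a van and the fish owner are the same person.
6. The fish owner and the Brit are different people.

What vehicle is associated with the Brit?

convertible

By clue 1, the Australian is in house 3.
House 2's nationality must be German (nothing else left).
So house 1 gets rabbit for pet.
So house 1 gets Brit for nationality.
Clue 2 places the dog owner in house 2.
The person who drives a convertible is in house 1 (clue 4).
That leaves fish as the pet for house 3.
The person who drives a van is in house 3 (clue 5).
So house 2 gets pickup for vehicle.
So: house 1 = convertible/rabbit/Brit, house 2 = pickup/dog/German, house 3 = van/fish/Australian.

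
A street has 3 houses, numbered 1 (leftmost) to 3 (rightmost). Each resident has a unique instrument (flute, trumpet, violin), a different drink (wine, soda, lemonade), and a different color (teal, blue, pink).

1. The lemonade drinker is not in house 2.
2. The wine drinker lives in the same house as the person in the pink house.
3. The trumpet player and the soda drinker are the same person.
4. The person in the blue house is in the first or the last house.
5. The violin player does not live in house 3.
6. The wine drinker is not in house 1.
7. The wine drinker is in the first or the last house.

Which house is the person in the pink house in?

3

From clue 7, the wine drinker must be in house 3.
That leaves lemonade as the drink for house 1.
The only drink still possible for house 2 is soda.
By clue 2, the person in the pink house is in house 3.
Clue 3 places the trumpet player in house 2.
House 1's instrument must be violin (nothing else left).
So house 3 gets flute for instrument.
So house 2 gets teal for color.
House 1's color must be blue (nothing else left).
So: house 1 = violin/lemonade/blue, house 2 = trumpet/soda/teal, house 3 = flute/wine/pink.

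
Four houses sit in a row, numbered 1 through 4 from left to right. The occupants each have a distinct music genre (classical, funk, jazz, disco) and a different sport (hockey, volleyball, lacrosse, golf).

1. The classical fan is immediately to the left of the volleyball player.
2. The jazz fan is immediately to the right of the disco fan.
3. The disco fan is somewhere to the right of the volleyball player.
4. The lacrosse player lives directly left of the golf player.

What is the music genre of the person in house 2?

The disco fan is in house 3 (clue 3).
The volleyball player is in house 2 (clue 3).
From clue 1, the classical fan must be in house 1.
From clue 2, the jazz fan must be in house 4.
From clue 4, the lacrosse player must be in house 3.
Clue 4: the golf player is in house 4.
The only music genre still possible for house 2 is funk.
That leaves hockey as the sport for house 1.
So: house 1 = classical/hockey, house 2 = funk/volleyball, house 3 = disco/lacrosse, house 4 = jazz/golf.

funk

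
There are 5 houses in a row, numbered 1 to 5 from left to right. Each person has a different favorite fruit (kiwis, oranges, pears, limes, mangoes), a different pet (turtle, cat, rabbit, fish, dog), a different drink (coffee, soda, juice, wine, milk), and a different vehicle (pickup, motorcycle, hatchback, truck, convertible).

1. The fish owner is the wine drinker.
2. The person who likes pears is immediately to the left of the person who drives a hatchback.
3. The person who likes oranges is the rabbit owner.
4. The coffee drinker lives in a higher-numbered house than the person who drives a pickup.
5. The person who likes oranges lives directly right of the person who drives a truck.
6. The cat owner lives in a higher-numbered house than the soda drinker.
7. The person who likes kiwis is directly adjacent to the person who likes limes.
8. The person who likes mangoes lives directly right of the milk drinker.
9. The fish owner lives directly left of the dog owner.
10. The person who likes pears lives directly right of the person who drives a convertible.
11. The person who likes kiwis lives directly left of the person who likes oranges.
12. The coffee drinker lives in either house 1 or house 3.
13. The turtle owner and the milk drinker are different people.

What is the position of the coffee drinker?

From clue 12, the coffee drinker must be in house 3.
House 5's drink must be juice (nothing else left).
The person who drives a pickup is narrowed to house 1 or 2; consider each.
Placing it in house 2 leads to a contradiction, so it's in house 1.
The only favorite fruit still possible for house 1 is limes.
The person who likes kiwis is in house 2 (clue 7).
Clue 11 places the person who likes oranges in house 3.
So house 4 gets pears for favorite fruit.
House 5 favorite fruit: only mangoes fits.
Clue 2: the person who drives a hatchback is in house 5.
By clue 3, the rabbit owner is in house 3.
Clue 5: the person who drives a truck is in house 2.
Clue 8 places the milk drinker in house 4.
The person who drives a convertible is in house 3 (clue 10).
House 4 vehicle: only motorcycle fits.
Clue 9 places the fish owner in house 1.
From clue 9, the dog owner must be in house 2.
House 4 pet: only cat fits.
That leaves turtle as the pet for house 5.
Clue 1: the wine drinker is in house 1.
So house 2 gets soda for drink.
So: house 1 = limes/fish/wine/pickup, house 2 = kiwis/dog/soda/truck, house 3 = oranges/rabbit/coffee/convertible, house 4 = pears/cat/milk/motorcycle, house 5 = mangoes/turtle/juice/hatchback.

3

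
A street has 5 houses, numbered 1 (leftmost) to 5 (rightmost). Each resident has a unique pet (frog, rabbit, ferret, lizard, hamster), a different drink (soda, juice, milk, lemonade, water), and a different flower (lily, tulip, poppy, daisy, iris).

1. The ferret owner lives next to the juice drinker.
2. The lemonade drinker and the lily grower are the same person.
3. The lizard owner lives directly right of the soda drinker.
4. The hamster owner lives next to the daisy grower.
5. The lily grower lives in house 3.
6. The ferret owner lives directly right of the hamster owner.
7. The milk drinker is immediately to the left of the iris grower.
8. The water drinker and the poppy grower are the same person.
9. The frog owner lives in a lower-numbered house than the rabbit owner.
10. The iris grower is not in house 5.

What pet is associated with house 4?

rabbit

By clue 5, the lily grower is in house 3.
Clue 2 places the lemonade drinker in house 3.
Clue 7 places the iris grower in house 2.
The only drink still possible for house 1 is milk.
The only pet still possible for house 1 is frog.
The lizard owner is narrowed to house 3 or 5; consider each.
Placing it in house 3 leads to a contradiction, so it's in house 5.
By clue 3, the soda drinker is in house 4.
House 2 drink: only juice fits.
House 5 drink: only water fits.
Clue 1 places the ferret owner in house 3.
Clue 6: the hamster owner is in house 2.
Clue 8: the poppy grower is in house 5.
House 4's pet must be rabbit (nothing else left).
By clue 4, the daisy grower is in house 1.
The only flower still possible for house 4 is tulip.
So: house 1 = frog/milk/daisy, house 2 = hamster/juice/iris, house 3 = ferret/lemonade/lily, house 4 = rabbit/soda/tulip, house 5 = lizard/water/poppy.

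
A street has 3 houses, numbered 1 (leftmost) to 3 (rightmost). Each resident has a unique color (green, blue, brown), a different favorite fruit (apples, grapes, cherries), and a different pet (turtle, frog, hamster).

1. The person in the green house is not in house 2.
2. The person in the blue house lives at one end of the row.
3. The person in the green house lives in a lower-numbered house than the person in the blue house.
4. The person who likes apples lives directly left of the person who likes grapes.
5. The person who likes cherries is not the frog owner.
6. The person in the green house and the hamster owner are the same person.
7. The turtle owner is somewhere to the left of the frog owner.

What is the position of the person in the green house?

Clue 3: the person in the green house is in house 1.
From clue 3, the person in the blue house must be in house 3.
Clue 6: the hamster owner is in house 1.
That leaves brown as the color for house 2.
So house 3 gets frog for pet.
That leaves grapes as the favorite fruit for house 3.
House 2 pet: only turtle fits.
The person who likes apples is in house 2 (clue 4).
That leaves cherries as the favorite fruit for house 1.
So: house 1 = green/cherries/hamster, house 2 = brown/apples/turtle, house 3 = blue/grapes/frog.

1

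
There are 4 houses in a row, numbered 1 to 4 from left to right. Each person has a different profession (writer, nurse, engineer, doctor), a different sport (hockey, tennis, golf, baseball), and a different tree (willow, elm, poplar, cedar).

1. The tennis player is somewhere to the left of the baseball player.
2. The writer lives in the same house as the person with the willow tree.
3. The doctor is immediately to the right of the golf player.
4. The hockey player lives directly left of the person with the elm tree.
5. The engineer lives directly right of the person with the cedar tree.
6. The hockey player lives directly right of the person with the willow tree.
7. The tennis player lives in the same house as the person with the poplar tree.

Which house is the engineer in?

4

House 4 sport: only baseball fits.
So house 4 gets elm for tree.
The hockey player is in house 3 (clue 4).
By clue 6, the person with the willow tree is in house 2.
Clue 2: the writer is in house 2.
By clue 7, the tennis player is in house 1.
Clue 7 places the person with the poplar tree in house 1.
The only profession still possible for house 1 is nurse.
House 3's profession must be doctor (nothing else left).
House 4's profession must be engineer (nothing else left).
That leaves golf as the sport for house 2.
House 3's tree must be cedar (nothing else left).
So: house 1 = nurse/tennis/poplar, house 2 = writer/golf/willow, house 3 = doctor/hockey/cedar, house 4 = engineer/baseball/elm.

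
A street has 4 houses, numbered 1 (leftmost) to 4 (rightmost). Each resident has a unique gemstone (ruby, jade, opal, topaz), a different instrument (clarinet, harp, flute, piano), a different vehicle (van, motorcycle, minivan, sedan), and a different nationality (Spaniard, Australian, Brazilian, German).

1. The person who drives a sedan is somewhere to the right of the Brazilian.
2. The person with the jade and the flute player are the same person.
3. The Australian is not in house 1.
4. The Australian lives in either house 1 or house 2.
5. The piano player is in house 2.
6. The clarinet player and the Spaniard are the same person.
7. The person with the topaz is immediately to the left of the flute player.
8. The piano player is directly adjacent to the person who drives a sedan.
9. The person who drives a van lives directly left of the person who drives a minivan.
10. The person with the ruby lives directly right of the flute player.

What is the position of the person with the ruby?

By clue 4, the Australian is in house 2.
By clue 5, the piano player is in house 2.
Clue 8 places the person who drives a sedan in house 3.
The Brazilian is in house 1 (clue 1).
By clue 2, the person with the jade is in house 3.
Clue 7: the person with the topaz is in house 2.
From clue 9, the person who drives a van must be in house 1.
Clue 9 places the person who drives a minivan in house 2.
By clue 10, the person with the ruby is in house 4.
So house 1 gets opal for gemstone.
The only instrument still possible for house 3 is flute.
The only vehicle still possible for house 4 is motorcycle.
By clue 6, the clarinet player is in house 4.
Clue 6 places the Spaniard in house 4.
House 1 instrument: only harp fits.
House 3's nationality must be German (nothing else left).
So: house 1 = opal/harp/van/Brazilian, house 2 = topaz/piano/minivan/Australian, house 3 = jade/flute/sedan/German, house 4 = ruby/clarinet/motorcycle/Spaniard.

4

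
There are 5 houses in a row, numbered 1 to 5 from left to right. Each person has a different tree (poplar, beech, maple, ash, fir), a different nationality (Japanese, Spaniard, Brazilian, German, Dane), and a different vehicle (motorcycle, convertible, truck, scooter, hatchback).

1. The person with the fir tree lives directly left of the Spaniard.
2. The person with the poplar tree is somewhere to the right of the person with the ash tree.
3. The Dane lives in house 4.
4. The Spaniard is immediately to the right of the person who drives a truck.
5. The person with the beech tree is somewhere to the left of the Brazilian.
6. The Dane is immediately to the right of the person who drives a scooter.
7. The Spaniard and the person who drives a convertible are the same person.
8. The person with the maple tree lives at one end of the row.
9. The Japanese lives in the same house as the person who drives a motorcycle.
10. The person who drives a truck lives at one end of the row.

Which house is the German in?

The Dane is in house 4 (clue 3).
The person who drives a scooter is in house 3 (clue 6).
From clue 10, the person who drives a truck must be in house 1.
Clue 4 places the Spaniard in house 2.
By clue 7, the person who drives a convertible is in house 2.
House 1's nationality must be German (nothing else left).
The only nationality still possible for house 3 is Brazilian.
House 5's nationality must be Japanese (nothing else left).
That leaves hatchback as the vehicle for house 4.
The only vehicle still possible for house 5 is motorcycle.
By clue 1, the person with the fir tree is in house 1.
House 2 tree: only beech fits.
The only tree still possible for house 5 is maple.
By clue 2, the person with the poplar tree is in house 4.
By clue 2, the person with the ash tree is in house 3.
So: house 1 = fir/German/truck, house 2 = beech/Spaniard/convertible, house 3 = ash/Brazilian/scooter, house 4 = poplar/Dane/hatchback, house 5 = maple/Japanese/motorcycle.

1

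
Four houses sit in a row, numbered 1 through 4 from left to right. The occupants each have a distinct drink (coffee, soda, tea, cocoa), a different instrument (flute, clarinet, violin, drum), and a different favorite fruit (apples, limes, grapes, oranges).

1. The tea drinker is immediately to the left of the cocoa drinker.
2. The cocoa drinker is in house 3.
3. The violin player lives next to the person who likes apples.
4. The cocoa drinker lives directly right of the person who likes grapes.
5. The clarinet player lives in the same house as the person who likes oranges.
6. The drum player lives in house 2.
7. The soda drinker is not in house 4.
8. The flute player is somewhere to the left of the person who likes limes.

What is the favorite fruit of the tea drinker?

Clue 2 places the cocoa drinker in house 3.
The person who likes grapes is in house 2 (clue 4).
Clue 6: the drum player is in house 2.
House 4 drink: only coffee fits.
Clue 1 places the tea drinker in house 2.
The only drink still possible for house 1 is soda.
The only favorite fruit still possible for house 1 is oranges.
From clue 5, the clarinet player must be in house 1.
The only instrument still possible for house 4 is violin.
The person who likes apples is in house 3 (clue 3).
From clue 8, the person who likes limes must be in house 4.
House 3's instrument must be flute (nothing else left).
So: house 1 = soda/clarinet/oranges, house 2 = tea/drum/grapes, house 3 = cocoa/flute/apples, house 4 = coffee/violin/limes.

grapes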